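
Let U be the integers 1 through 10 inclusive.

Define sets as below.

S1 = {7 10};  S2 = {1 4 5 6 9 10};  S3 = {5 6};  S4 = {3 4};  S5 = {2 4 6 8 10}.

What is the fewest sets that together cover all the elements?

4

Take {S1, S2, S4, S5}. Their union is {1, 2, 3, 4, 5, 6, 7, 8, 9, 10}, which is all 10 elements.
No 3 of the 5 sets cover everything (all 10 combinations miss at least one element), so 4 is optimal.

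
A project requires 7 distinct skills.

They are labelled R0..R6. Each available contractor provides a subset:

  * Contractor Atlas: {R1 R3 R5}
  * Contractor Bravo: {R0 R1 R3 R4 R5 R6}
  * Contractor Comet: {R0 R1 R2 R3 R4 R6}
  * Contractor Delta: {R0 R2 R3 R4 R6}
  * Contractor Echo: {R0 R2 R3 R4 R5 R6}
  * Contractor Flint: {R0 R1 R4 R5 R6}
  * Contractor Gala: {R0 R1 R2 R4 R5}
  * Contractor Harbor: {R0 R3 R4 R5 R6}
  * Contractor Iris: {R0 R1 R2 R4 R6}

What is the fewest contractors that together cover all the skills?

2

Gala and Harbor together: Gala ∪ Harbor = {R0, R1, R2, R3, R4, R5, R6} — every skill is covered.
No single contractor has all 7 skills (the largest, Bravo, has 6), so 2 is optimal.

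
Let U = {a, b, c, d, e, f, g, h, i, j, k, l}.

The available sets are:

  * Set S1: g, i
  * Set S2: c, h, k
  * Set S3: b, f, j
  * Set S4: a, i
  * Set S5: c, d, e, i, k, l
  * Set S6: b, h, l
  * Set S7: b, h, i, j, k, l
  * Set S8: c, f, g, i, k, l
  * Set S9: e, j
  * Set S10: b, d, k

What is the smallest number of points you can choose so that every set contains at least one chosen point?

The 4 points {b, c, i, j} hit every set.
No choice of 3 points meets every set, so 4 is the minimum.

4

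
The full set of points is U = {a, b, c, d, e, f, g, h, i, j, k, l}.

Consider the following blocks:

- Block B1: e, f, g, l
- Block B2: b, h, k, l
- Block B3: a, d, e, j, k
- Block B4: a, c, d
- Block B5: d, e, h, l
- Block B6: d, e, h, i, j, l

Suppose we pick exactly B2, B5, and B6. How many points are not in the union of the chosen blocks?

Union of B2, B5, B6 = {b, d, e, h, i, j, k, l}.
Not covered: a, c, f, g — 4 points.

4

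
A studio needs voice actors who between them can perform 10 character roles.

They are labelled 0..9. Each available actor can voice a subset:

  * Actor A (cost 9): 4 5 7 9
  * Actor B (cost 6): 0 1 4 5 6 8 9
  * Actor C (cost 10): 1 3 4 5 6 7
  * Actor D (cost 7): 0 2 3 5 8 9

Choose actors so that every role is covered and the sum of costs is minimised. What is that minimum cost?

C, D together cover every role (C ∪ D = {0, 1, 2, 3, 4, 5, 6, 7, 8, 9}); total cost 10 + 7 = 17.
The greedy pick B, D, A costs 22; no covering selection beats 17.

17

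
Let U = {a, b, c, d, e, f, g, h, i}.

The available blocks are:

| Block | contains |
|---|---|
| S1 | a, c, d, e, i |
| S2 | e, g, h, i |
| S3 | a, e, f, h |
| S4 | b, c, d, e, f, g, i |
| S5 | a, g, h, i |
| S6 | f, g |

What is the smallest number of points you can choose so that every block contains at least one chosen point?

The 2 points {e, g} hit every block.
The blocks S1, S6 are pairwise disjoint, so any hitting set needs a separate point for each — at least 2. Hence 2 is optimal.

2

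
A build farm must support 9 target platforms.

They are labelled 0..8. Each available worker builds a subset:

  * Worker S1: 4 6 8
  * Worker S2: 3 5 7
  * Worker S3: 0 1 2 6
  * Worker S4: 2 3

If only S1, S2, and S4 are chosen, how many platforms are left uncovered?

Union of S1, S2, S4 = {2, 3, 4, 5, 6, 7, 8}.
Not covered: 0, 1 — 2 platforms.

2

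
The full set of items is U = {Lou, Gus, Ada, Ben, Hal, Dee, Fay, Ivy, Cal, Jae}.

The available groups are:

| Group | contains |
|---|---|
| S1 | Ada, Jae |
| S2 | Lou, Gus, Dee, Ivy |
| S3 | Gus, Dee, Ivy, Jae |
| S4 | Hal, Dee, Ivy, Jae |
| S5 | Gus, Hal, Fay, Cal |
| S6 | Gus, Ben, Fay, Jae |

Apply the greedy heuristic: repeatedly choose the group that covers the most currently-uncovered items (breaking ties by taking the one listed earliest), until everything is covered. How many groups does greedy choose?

4

Greedy: pick S2 (covers 4 new) → pick S5 (covers 3 new) → pick S1 (covers 2 new) → pick S6 (covers 1 new). Total picks: 4.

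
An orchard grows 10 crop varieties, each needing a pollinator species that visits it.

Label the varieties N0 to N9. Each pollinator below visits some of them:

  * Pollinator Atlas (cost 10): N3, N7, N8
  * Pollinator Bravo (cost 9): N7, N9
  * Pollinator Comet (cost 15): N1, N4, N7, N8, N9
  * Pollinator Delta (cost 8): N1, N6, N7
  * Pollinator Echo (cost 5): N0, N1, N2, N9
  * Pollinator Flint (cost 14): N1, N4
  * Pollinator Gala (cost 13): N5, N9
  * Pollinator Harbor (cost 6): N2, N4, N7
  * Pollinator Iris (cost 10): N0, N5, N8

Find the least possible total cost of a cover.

Atlas, Delta, Echo, Harbor, Iris together cover every variety (Atlas ∪ Delta ∪ Echo ∪ Harbor ∪ Iris = {N0, N1, N2, N3, N4, N5, N6, N7, N8, N9}); total cost 10 + 8 + 5 + 6 + 10 = 39.
No covering selection has total cost below 39.

39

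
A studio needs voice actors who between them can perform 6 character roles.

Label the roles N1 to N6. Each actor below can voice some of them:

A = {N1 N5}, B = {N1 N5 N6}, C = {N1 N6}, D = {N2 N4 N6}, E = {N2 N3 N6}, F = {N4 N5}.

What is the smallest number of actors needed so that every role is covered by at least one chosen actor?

B and D and E together: B ∪ D ∪ E = {N1, N2, N3, N4, N5, N6} — every role is covered.
Only E contains N3, so E is forced; the remaining 3 roles need at least 2 more actors (each remaining actor adds at most 2) — so at least 3 actors are needed, and 3 is optimal.

3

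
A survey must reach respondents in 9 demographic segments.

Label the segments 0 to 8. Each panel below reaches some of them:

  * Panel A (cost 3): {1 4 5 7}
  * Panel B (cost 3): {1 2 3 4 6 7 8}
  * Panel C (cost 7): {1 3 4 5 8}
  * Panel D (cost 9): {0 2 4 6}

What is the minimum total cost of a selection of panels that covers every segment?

A, B, D together cover every segment (A ∪ B ∪ D = {0, 1, 2, 3, 4, 5, 6, 7, 8}); total cost 3 + 3 + 9 = 15.
No covering selection has total cost below 15.

15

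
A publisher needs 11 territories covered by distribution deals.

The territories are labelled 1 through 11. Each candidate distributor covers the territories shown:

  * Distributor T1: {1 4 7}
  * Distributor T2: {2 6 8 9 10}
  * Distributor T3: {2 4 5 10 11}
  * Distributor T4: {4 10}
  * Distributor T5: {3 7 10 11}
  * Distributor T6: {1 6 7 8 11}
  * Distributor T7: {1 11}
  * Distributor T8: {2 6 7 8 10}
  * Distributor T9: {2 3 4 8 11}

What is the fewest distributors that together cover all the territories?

4

T1 and T2 and T3 and T5 together: T1 ∪ T2 ∪ T3 ∪ T5 = {1, 2, 3, 4, 5, 6, 7, 8, 9, 10, 11} — every territory is covered.
No 3 of the 9 distributors cover everything (all 84 combinations miss at least one territory), so 4 is optimal.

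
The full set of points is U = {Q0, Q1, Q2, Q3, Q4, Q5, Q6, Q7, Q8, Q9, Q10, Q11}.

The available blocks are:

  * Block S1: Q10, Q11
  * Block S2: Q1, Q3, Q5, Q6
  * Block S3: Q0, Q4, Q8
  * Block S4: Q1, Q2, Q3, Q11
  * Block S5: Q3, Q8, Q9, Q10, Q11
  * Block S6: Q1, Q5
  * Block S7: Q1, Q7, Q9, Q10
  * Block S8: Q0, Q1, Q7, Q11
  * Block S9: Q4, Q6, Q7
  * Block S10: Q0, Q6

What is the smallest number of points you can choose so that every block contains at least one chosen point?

4

H = {Q0, Q1, Q6, Q10} meets every block (each contains at least one member of H), and |H| = 4.
No choice of 3 points meets every block, so 4 is the minimum.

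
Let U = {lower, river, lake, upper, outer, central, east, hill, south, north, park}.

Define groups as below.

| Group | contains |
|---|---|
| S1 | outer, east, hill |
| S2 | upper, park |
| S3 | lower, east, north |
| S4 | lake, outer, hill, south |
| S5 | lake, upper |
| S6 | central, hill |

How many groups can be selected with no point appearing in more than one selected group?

S3, S5, S6 are pairwise disjoint (S3={lower,east,north}; S5={lake,upper}; S6={central,hill}).
Every remaining group overlaps one of these, and no 4 of the listed groups are pairwise disjoint, so 3 is the maximum.

3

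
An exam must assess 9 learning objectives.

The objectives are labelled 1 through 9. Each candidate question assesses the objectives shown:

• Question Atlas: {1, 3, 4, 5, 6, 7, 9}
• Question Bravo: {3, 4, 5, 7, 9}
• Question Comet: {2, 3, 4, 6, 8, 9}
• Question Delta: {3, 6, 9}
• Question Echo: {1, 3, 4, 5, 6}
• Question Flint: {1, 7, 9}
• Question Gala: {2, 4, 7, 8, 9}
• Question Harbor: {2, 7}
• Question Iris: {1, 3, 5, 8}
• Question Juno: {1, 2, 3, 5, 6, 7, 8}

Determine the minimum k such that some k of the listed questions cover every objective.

2

Take {Comet, Juno}. Their union is {1, 2, 3, 4, 5, 6, 7, 8, 9}, which is all 9 objectives.
No single question has all 9 objectives (the largest, Atlas, has 7), so 2 is optimal.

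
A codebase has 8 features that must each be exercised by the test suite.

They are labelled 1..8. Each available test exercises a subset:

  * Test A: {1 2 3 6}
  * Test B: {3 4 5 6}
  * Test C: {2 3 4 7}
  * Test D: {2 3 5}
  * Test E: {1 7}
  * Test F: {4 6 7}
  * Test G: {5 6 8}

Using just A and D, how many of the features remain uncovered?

3

Union of A, D = {1, 2, 3, 5, 6}.
Not covered: 4, 7, 8 — 3 features.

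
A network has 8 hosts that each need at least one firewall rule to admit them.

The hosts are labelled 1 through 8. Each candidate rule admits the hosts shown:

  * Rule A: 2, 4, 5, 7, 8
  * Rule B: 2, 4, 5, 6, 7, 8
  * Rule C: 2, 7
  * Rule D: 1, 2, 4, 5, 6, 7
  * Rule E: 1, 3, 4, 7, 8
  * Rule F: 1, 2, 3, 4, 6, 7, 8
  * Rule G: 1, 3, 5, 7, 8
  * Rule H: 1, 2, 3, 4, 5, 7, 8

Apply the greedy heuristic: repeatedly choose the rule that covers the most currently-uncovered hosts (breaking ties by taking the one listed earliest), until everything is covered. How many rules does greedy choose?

2

Greedy: pick F (covers 7 new) → pick A (covers 1 new). Total picks: 2.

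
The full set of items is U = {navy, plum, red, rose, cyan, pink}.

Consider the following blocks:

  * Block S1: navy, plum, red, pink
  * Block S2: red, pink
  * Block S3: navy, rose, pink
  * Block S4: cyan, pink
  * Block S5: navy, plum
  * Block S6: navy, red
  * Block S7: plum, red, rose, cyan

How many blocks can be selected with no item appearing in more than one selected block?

2

S4, S5 are pairwise disjoint (S4={cyan,pink}; S5={navy,plum}).
Every remaining block overlaps one of these, and no 3 of the listed blocks are pairwise disjoint, so 2 is the maximum.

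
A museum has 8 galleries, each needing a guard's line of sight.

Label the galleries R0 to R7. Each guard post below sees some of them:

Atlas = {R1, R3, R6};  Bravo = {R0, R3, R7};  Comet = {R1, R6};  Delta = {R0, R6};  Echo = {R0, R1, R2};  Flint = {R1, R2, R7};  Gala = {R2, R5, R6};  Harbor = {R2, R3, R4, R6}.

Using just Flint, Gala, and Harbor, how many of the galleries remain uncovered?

1

Union of Flint, Gala, Harbor = {R1, R2, R3, R4, R5, R6, R7}.
Not covered: R0 — 1 gallery.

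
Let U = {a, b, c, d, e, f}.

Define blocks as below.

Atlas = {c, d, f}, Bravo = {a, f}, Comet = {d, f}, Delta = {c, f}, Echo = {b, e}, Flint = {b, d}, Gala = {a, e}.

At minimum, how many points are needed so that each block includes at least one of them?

The 3 points {b, e, f} hit every block.
The blocks Delta, Flint, Gala are pairwise disjoint, so any hitting set needs a separate point for each — at least 3. Hence 3 is optimal.

3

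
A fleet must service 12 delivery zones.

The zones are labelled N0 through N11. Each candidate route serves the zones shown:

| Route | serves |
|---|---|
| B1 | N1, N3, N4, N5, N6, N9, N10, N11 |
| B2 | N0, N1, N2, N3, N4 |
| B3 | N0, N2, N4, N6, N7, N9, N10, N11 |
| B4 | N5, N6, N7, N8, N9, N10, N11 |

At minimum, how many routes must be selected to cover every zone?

B2 and B4 together: B2 ∪ B4 = {N0, N1, N2, N3, N4, N5, N6, N7, N8, N9, N10, N11} — every zone is covered.
No single route has all 12 zones (the largest, B1, has 8), so 2 is optimal.

2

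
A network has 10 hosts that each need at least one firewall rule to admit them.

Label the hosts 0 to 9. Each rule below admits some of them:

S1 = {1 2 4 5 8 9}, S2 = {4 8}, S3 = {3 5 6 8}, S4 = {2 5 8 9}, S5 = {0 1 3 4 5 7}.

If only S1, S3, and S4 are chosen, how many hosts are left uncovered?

Union of S1, S3, S4 = {1, 2, 3, 4, 5, 6, 8, 9}.
Not covered: 0, 7 — 2 hosts.

2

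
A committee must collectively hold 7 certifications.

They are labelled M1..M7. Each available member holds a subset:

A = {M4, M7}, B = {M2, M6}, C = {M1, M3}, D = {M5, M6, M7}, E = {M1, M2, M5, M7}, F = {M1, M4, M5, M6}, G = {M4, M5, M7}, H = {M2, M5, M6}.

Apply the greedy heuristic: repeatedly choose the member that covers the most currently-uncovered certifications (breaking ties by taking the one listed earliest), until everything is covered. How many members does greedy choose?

3

Greedy: pick E (covers 4 new) → pick F (covers 2 new) → pick C (covers 1 new). Total picks: 3.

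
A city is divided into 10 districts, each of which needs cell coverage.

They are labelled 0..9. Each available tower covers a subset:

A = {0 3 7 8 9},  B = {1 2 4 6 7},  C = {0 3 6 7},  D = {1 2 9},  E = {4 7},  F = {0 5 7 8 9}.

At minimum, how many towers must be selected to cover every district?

A and B and F together: A ∪ B ∪ F = {0, 1, 2, 3, 4, 5, 6, 7, 8, 9} — every district is covered.
Only F contains 5, so F is forced; the remaining 5 districts need at least 2 more towers (each remaining tower adds at most 4) — so at least 3 towers are needed, and 3 is optimal.

3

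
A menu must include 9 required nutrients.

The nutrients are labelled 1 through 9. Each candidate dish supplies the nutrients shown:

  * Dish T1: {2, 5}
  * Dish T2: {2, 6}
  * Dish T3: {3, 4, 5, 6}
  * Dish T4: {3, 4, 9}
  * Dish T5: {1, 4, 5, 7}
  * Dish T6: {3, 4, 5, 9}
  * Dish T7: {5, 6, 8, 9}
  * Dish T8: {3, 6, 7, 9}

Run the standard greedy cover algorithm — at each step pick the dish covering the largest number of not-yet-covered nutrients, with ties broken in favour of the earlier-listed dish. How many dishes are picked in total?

Greedy: pick T3 (covers 4 new) → pick T5 (covers 2 new) → pick T7 (covers 2 new) → pick T1 (covers 1 new). Total picks: 4.

4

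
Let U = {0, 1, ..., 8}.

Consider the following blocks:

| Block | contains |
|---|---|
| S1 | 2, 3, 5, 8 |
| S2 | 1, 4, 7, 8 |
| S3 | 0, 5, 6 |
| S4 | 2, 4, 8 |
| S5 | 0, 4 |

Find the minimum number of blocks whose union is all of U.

S1, S2, and S3 cover everything between them: the union {0, 1, 2, 3, 4, 5, 6, 7, 8} is all of U.
Each block has at most 4 elements, and 2·4 = 8 < 9 — so at least 3 blocks are needed, and 3 is optimal.

3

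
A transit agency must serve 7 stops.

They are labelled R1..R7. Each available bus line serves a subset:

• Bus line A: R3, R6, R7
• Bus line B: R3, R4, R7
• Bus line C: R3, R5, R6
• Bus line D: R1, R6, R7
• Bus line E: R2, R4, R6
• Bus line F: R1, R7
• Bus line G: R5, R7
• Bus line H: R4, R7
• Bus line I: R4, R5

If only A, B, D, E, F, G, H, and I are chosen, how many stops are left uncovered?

0

Union of A, B, D, E, F, G, H, I = {R1, R2, R3, R4, R5, R6, R7} — that's every stop, so 0 are uncovered.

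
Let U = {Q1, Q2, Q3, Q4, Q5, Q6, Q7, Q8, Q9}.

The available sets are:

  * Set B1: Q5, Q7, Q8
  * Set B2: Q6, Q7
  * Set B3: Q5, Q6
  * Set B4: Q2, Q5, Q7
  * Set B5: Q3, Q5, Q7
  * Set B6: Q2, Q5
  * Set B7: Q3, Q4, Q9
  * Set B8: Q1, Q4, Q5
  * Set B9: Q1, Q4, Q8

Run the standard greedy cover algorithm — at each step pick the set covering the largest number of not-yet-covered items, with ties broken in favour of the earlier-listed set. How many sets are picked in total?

5

Greedy: pick B1 (covers 3 new) → pick B7 (covers 3 new) → pick B2 (covers 1 new) → pick B4 (covers 1 new) → pick B8 (covers 1 new). Total picks: 5.
(The true minimum cover uses only 4 sets, so greedy is not optimal here.)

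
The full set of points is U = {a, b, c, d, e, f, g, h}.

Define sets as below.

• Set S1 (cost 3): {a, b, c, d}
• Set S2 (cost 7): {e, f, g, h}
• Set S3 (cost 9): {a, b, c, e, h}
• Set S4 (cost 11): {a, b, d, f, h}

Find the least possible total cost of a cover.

10

S1, S2 together cover every point (S1 ∪ S2 = {a, b, c, d, e, f, g, h}); total cost 3 + 7 = 10.
No covering selection has total cost below 10.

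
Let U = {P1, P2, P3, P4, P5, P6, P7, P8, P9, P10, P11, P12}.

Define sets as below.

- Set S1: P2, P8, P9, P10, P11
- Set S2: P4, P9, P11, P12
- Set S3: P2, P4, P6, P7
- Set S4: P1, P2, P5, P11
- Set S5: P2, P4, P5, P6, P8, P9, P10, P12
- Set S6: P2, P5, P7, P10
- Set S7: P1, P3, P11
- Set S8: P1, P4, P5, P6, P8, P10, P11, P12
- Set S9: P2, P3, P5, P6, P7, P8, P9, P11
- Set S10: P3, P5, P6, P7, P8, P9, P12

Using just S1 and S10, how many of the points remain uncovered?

Union of S1, S10 = {P2, P3, P5, P6, P7, P8, P9, P10, P11, P12}.
Not covered: P1, P4 — 2 points.

2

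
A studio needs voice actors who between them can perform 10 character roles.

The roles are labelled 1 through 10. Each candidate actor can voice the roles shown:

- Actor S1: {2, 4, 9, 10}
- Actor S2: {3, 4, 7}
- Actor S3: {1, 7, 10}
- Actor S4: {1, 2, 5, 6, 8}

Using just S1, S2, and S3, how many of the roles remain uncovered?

3

Union of S1, S2, S3 = {1, 2, 3, 4, 7, 9, 10}.
Not covered: 5, 6, 8 — 3 roles.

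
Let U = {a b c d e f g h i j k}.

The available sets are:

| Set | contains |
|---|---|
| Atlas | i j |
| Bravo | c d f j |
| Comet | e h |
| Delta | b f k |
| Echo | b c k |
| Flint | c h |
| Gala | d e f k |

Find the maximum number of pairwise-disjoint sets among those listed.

3

Atlas, Comet, Echo are pairwise disjoint (Atlas={i,j}; Comet={e,h}; Echo={b,c,k}).
Every remaining set overlaps one of these, and no 4 of the listed sets are pairwise disjoint, so 3 is the maximum.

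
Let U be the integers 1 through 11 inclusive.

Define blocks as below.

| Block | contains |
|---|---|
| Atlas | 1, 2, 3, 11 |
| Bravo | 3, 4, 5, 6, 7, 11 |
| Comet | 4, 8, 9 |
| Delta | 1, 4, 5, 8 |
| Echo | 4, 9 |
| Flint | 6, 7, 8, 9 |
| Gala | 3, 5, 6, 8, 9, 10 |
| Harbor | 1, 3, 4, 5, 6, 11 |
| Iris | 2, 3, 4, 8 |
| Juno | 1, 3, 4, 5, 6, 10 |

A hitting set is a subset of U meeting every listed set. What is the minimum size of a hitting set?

H = {4, 9, 11} meets every block (each contains at least one member of H), and |H| = 3.
No choice of 2 items meets every block, so 3 is the minimum.

3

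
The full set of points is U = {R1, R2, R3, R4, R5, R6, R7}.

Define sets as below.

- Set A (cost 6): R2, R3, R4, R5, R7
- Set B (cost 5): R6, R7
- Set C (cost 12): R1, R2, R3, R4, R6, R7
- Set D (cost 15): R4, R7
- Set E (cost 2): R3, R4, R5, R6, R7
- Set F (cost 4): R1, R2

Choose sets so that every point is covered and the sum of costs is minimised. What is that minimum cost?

6

E, F together cover every point (E ∪ F = {R1, R2, R3, R4, R5, R6, R7}); total cost 2 + 4 = 6.
No covering selection has total cost below 6.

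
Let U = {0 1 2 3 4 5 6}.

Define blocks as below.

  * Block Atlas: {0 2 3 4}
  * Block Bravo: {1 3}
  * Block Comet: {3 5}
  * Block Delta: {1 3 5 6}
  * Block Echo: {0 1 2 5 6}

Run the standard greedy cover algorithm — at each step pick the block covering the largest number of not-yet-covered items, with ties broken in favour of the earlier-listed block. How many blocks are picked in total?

Greedy: pick Echo (covers 5 new) → pick Atlas (covers 2 new). Total picks: 2.

2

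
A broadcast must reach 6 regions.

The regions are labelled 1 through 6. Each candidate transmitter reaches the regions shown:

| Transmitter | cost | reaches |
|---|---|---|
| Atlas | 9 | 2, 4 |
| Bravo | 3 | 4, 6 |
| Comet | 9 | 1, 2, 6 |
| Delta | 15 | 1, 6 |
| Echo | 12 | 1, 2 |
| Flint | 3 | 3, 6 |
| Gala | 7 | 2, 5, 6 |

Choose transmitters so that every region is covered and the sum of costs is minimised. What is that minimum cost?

22

Bravo, Comet, Flint, Gala together cover every region (Bravo ∪ Comet ∪ Flint ∪ Gala = {1, 2, 3, 4, 5, 6}); total cost 3 + 9 + 3 + 7 = 22.
No covering selection has total cost below 22.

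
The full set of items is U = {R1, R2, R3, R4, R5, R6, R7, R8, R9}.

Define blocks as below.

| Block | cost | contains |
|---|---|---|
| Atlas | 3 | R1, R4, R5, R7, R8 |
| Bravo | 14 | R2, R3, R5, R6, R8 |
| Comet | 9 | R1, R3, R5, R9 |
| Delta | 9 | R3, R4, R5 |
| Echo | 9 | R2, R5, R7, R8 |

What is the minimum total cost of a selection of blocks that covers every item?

Atlas, Bravo, Comet together cover every item (Atlas ∪ Bravo ∪ Comet = {R1, R2, R3, R4, R5, R6, R7, R8, R9}); total cost 3 + 14 + 9 = 26.
No covering selection has total cost below 26.

26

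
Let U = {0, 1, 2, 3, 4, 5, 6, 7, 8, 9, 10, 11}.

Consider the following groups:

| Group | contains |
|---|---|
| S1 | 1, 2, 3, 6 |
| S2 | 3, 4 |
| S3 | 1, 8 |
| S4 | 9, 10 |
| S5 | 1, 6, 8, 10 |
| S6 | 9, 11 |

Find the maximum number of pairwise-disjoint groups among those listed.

3

S2, S5, S6 are pairwise disjoint (S2={3,4}; S5={1,6,8,10}; S6={9,11}).
Every remaining group overlaps one of these, and no 4 of the listed groups are pairwise disjoint, so 3 is the maximum.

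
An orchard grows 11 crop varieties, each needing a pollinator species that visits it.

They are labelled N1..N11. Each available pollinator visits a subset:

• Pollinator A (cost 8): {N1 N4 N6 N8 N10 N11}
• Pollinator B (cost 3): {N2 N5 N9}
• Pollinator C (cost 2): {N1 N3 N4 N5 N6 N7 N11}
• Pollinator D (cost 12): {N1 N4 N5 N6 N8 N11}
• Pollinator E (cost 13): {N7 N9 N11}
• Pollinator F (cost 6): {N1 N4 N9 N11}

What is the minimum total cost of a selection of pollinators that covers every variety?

A, B, C together cover every variety (A ∪ B ∪ C = {N1, N2, N3, N4, N5, N6, N7, N8, N9, N10, N11}); total cost 8 + 3 + 2 = 13.
No covering selection has total cost below 13.

13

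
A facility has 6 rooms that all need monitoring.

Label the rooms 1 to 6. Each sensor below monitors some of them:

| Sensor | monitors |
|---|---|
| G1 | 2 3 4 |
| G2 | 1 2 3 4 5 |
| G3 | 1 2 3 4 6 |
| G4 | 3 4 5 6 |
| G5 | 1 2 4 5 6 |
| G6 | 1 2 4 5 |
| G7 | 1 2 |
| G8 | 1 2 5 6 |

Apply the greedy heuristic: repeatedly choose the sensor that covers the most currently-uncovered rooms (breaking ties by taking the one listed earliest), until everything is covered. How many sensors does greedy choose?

Greedy: pick G2 (covers 5 new) → pick G3 (covers 1 new). Total picks: 2.

2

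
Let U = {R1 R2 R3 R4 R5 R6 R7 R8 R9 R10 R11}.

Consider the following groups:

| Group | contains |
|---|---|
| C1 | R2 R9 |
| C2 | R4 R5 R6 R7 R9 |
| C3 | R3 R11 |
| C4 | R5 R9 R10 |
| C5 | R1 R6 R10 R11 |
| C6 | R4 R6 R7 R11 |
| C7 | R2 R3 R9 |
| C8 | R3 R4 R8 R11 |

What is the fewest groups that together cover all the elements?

Take {C1, C2, C5, C8}. Their union is {R1, R2, R3, R4, R5, R6, R7, R8, R9, R10, R11}, which is all 11 elements.
No 3 of the 8 groups cover everything (all 56 combinations miss at least one element), so 4 is optimal.

4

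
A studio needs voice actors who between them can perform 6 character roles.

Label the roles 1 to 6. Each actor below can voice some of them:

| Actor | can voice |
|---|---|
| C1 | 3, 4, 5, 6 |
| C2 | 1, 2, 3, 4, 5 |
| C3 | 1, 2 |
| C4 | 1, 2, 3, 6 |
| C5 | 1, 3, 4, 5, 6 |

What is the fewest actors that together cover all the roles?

C4 and C5 together: C4 ∪ C5 = {1, 2, 3, 4, 5, 6} — every role is covered.
No single actor has all 6 roles (the largest, C2, has 5), so 2 is optimal.

2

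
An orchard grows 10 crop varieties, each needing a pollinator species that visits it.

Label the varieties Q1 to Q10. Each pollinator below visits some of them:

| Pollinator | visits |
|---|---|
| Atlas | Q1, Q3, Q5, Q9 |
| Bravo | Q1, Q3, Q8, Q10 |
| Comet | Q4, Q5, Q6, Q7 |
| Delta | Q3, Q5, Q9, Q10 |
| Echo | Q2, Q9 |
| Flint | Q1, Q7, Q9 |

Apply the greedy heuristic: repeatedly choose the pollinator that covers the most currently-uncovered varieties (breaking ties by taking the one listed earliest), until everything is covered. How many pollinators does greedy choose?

Greedy: pick Atlas (covers 4 new) → pick Comet (covers 3 new) → pick Bravo (covers 2 new) → pick Echo (covers 1 new). Total picks: 4.
(The true minimum cover uses only 3 pollinators, so greedy is not optimal here.)

4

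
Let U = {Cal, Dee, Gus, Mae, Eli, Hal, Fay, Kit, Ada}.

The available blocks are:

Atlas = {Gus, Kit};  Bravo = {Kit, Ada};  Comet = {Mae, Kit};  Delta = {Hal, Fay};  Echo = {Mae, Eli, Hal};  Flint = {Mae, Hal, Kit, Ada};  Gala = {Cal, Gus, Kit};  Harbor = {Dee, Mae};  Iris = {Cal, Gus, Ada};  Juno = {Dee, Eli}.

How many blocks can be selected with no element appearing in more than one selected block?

4

Comet, Delta, Iris, Juno are pairwise disjoint (Comet={Mae,Kit}; Delta={Hal,Fay}; Iris={Cal,Gus,Ada}; Juno={Dee,Eli}).
Every remaining block overlaps one of these, and no 5 of the listed blocks are pairwise disjoint, so 4 is the maximum.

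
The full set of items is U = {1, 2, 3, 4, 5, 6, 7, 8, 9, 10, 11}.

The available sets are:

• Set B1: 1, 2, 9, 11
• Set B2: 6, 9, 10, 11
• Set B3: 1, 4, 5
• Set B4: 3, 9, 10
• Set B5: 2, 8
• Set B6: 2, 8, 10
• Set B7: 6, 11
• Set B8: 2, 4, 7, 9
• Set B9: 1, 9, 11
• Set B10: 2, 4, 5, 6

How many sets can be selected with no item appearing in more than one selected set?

4

B3, B4, B5, B7 are pairwise disjoint (B3={1,4,5}; B4={3,9,10}; B5={2,8}; B7={6,11}).
Every remaining set overlaps one of these, and no 5 of the listed sets are pairwise disjoint, so 4 is the maximum.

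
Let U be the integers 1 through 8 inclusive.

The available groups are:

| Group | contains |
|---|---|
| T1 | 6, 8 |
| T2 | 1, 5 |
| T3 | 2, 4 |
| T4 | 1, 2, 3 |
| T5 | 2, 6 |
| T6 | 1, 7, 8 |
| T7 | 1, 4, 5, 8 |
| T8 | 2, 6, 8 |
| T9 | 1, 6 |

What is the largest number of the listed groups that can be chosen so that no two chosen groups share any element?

T1, T2, T3 are pairwise disjoint (T1={6,8}; T2={1,5}; T3={2,4}).
Every remaining group overlaps one of these, and no 4 of the listed groups are pairwise disjoint, so 3 is the maximum.

3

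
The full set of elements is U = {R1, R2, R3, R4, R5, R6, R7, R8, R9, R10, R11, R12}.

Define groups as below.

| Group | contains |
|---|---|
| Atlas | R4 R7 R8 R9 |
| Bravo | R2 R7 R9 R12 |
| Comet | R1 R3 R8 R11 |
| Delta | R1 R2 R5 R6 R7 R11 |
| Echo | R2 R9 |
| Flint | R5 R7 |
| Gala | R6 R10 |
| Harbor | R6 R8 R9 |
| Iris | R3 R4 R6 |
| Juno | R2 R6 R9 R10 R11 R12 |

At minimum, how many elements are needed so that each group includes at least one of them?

4

Take H = {R3, R5, R6, R9}. Each listed group contains at least one of these, so H is a hitting set of size 4.
The groups Comet, Echo, Flint, Gala are pairwise disjoint, so any hitting set needs a separate element for each — at least 4. Hence 4 is optimal.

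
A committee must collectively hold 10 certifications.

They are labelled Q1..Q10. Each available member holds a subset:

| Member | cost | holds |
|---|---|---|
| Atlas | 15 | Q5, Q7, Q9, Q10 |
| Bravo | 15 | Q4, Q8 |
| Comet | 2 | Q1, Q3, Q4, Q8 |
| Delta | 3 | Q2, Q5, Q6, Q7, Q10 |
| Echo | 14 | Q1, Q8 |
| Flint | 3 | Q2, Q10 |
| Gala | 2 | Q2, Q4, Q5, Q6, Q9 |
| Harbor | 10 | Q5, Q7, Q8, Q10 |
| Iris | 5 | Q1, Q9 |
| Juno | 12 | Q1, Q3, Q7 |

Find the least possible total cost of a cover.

Comet, Delta, Gala together cover every certification (Comet ∪ Delta ∪ Gala = {Q1, Q2, Q3, Q4, Q5, Q6, Q7, Q8, Q9, Q10}); total cost 2 + 3 + 2 = 7.
No covering selection has total cost below 7.

7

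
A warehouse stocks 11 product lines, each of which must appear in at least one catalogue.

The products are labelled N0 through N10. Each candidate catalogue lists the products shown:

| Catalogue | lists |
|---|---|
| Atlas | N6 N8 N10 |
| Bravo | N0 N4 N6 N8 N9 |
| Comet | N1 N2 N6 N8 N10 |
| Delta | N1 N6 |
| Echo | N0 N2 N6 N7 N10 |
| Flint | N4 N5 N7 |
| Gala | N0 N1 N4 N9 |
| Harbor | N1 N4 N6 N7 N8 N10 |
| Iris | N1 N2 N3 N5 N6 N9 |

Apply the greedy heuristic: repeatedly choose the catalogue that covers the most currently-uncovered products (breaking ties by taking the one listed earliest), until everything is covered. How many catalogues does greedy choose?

Greedy: pick Harbor (covers 6 new) → pick Iris (covers 4 new) → pick Bravo (covers 1 new). Total picks: 3.

3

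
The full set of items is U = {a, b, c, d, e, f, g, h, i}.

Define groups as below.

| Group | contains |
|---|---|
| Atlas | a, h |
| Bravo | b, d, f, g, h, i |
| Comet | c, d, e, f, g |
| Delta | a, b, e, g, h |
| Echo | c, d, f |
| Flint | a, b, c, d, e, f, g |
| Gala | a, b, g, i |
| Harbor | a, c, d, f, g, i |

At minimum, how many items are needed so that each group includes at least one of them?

2

Take T = {a, d}. Each listed group contains at least one of these, so T is a hitting set of size 2.
The groups Atlas, Comet are pairwise disjoint, so any hitting set needs a separate item for each — at least 2. Hence 2 is optimal.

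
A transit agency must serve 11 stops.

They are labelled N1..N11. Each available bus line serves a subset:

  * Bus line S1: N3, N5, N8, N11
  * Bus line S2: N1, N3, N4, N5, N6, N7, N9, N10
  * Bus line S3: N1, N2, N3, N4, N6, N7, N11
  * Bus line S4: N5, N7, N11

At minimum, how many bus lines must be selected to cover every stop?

Take {S1, S2, S3}. Their union is {N1, N2, N3, N4, N5, N6, N7, N8, N9, N10, N11}, which is all 11 stops.
Only S3 contains N2, so S3 is forced; the remaining 4 stops need at least 2 more bus lines (each remaining bus line adds at most 3) — so at least 3 bus lines are needed, and 3 is optimal.

3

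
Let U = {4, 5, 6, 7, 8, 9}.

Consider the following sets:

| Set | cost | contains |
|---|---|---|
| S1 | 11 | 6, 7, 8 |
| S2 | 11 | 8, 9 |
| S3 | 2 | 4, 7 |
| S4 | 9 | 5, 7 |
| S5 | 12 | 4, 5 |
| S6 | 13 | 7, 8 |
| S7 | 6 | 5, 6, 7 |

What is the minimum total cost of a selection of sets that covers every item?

19

S2, S3, S7 together cover every item (S2 ∪ S3 ∪ S7 = {4, 5, 6, 7, 8, 9}); total cost 11 + 2 + 6 = 19.
No covering selection has total cost below 19.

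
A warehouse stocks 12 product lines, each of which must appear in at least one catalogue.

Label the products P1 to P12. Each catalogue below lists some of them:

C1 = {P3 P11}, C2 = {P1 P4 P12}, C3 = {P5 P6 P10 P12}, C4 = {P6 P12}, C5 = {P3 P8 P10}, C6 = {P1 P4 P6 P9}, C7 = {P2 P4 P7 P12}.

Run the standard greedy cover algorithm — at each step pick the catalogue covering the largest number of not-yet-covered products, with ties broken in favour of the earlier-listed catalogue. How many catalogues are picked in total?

5

Greedy: pick C3 (covers 4 new) → pick C6 (covers 3 new) → pick C1 (covers 2 new) → pick C7 (covers 2 new) → pick C5 (covers 1 new). Total picks: 5.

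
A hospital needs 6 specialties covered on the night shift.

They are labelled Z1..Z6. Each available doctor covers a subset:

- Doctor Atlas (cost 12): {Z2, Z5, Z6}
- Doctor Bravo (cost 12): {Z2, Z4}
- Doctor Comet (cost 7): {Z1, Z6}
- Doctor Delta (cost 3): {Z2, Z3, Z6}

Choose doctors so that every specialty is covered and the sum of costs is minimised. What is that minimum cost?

Atlas, Bravo, Comet, Delta together cover every specialty (Atlas ∪ Bravo ∪ Comet ∪ Delta = {Z1, Z2, Z3, Z4, Z5, Z6}); total cost 12 + 12 + 7 + 3 = 34.
No covering selection has total cost below 34.

34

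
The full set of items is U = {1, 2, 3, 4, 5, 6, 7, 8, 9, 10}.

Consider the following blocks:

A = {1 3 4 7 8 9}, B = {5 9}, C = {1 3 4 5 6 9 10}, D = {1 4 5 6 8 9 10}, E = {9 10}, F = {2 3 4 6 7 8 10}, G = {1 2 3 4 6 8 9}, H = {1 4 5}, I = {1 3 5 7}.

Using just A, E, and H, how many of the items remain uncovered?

Union of A, E, H = {1, 3, 4, 5, 7, 8, 9, 10}.
Not covered: 2, 6 — 2 items.

2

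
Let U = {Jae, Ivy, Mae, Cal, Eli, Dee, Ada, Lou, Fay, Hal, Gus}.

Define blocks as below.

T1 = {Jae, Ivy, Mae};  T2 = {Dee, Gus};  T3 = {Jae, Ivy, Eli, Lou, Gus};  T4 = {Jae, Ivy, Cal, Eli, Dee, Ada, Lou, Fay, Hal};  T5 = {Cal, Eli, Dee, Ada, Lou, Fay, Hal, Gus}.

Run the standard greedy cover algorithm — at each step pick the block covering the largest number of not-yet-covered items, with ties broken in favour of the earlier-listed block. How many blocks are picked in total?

3

Greedy: pick T4 (covers 9 new) → pick T1 (covers 1 new) → pick T2 (covers 1 new). Total picks: 3.
(The true minimum cover uses only 2 blocks, so greedy is not optimal here.)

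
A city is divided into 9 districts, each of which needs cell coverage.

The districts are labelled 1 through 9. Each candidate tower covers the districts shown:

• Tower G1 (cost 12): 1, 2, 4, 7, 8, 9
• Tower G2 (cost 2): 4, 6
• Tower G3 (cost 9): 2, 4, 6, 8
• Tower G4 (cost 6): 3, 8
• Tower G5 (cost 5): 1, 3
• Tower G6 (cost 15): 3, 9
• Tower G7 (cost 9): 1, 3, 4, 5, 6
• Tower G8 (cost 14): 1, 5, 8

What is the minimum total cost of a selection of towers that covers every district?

G1, G7 together cover every district (G1 ∪ G7 = {1, 2, 3, 4, 5, 6, 7, 8, 9}); total cost 12 + 9 = 21.
The greedy pick G2, G1, G7 costs 23; no covering selection beats 21.

21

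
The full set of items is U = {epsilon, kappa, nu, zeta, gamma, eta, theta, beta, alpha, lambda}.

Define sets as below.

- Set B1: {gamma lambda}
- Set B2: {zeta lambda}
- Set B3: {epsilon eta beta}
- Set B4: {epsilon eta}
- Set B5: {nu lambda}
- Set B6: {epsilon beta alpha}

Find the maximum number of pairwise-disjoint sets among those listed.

B1, B4 are pairwise disjoint (B1={gamma,lambda}; B4={epsilon,eta}).
Every remaining set overlaps one of these, and no 3 of the listed sets are pairwise disjoint, so 2 is the maximum.

2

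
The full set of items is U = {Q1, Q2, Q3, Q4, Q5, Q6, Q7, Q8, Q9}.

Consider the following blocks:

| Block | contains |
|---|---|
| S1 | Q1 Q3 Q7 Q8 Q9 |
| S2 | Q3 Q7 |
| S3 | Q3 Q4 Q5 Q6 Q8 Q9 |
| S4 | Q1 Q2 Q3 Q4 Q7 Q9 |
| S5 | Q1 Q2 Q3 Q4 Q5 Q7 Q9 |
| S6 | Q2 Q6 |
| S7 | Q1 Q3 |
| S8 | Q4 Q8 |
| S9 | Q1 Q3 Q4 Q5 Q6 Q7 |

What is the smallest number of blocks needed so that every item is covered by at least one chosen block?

S3 and S4 together: S3 ∪ S4 = {Q1, Q2, Q3, Q4, Q5, Q6, Q7, Q8, Q9} — every item is covered.
No single block has all 9 items (the largest, S5, has 7), so 2 is optimal.

2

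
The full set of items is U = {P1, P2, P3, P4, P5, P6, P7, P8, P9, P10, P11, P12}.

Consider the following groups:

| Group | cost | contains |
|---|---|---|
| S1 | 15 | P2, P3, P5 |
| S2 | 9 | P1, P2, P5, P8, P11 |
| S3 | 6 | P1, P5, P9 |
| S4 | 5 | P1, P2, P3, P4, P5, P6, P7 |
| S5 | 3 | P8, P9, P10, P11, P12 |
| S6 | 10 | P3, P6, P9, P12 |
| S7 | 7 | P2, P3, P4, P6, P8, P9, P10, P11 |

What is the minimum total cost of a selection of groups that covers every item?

8

S4, S5 together cover every item (S4 ∪ S5 = {P1, P2, P3, P4, P5, P6, P7, P8, P9, P10, P11, P12}); total cost 5 + 3 = 8.
No covering selection has total cost below 8.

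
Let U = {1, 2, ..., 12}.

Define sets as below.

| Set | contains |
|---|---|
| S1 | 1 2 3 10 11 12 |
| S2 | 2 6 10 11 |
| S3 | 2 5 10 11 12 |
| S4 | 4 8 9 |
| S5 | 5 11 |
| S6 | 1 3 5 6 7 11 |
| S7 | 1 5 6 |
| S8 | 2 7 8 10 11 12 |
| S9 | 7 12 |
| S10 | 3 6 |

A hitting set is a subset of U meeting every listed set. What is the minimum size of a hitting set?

H = {5, 6, 9, 12} meets every set (each contains at least one member of H), and |H| = 4.
The sets S4, S5, S9, S10 are pairwise disjoint, so any hitting set needs a separate point for each — at least 4. Hence 4 is optimal.

4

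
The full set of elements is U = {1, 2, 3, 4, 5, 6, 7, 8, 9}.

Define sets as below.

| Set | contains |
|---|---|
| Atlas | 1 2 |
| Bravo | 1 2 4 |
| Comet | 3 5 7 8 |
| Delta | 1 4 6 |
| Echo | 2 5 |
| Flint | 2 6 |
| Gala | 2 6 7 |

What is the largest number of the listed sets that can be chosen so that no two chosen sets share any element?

2

Delta, Echo are pairwise disjoint (Delta={1,4,6}; Echo={2,5}).
Every remaining set overlaps one of these, and no 3 of the listed sets are pairwise disjoint, so 2 is the maximum.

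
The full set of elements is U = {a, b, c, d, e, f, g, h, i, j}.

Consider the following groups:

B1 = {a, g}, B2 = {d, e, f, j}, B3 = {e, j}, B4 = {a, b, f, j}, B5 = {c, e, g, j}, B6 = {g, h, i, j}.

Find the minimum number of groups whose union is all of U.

4

B2 and B4 and B5 and B6 together: B2 ∪ B4 ∪ B5 ∪ B6 = {a, b, c, d, e, f, g, h, i, j} — every element is covered.
No 3 of the 6 groups cover everything (all 20 combinations miss at least one element), so 4 is optimal.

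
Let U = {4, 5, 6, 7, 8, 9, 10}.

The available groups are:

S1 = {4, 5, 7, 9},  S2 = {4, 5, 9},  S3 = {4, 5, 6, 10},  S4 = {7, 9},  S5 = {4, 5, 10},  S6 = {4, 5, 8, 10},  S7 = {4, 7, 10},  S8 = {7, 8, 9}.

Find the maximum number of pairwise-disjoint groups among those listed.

2

S4, S6 are pairwise disjoint (S4={7,9}; S6={4,5,8,10}).
Every remaining group overlaps one of these, and no 3 of the listed groups are pairwise disjoint, so 2 is the maximum.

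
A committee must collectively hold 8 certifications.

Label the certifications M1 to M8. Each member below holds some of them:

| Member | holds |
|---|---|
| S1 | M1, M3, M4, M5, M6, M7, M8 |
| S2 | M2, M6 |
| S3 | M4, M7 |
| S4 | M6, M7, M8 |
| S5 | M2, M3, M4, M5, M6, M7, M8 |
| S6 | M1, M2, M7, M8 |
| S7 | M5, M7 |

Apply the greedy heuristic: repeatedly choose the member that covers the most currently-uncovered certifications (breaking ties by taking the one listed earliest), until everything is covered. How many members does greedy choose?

2

Greedy: pick S1 (covers 7 new) → pick S2 (covers 1 new). Total picks: 2.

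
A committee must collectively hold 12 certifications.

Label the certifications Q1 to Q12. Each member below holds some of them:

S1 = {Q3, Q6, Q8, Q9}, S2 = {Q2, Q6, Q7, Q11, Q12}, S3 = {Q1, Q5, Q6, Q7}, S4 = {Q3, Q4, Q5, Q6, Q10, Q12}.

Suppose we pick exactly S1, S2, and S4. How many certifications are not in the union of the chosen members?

1

Union of S1, S2, S4 = {Q2, Q3, Q4, Q5, Q6, Q7, Q8, Q9, Q10, Q11, Q12}.
Not covered: Q1 — 1 certification.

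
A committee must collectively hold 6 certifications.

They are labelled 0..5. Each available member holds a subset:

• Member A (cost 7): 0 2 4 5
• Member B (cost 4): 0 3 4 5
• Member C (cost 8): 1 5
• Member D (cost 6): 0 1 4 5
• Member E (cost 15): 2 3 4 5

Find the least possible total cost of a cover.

17

A, B, D together cover every certification (A ∪ B ∪ D = {0, 1, 2, 3, 4, 5}); total cost 7 + 4 + 6 = 17.
No covering selection has total cost below 17.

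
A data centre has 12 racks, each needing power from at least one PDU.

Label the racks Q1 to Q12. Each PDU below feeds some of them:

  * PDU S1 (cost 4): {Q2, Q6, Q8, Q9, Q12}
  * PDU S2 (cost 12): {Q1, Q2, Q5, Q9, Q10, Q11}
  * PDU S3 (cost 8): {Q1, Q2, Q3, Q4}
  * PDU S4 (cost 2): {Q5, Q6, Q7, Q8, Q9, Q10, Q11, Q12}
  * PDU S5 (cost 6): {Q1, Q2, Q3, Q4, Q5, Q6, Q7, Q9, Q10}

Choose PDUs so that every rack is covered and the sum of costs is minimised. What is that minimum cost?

S4, S5 together cover every rack (S4 ∪ S5 = {Q1, Q2, Q3, Q4, Q5, Q6, Q7, Q8, Q9, Q10, Q11, Q12}); total cost 2 + 6 = 8.
No covering selection has total cost below 8.

8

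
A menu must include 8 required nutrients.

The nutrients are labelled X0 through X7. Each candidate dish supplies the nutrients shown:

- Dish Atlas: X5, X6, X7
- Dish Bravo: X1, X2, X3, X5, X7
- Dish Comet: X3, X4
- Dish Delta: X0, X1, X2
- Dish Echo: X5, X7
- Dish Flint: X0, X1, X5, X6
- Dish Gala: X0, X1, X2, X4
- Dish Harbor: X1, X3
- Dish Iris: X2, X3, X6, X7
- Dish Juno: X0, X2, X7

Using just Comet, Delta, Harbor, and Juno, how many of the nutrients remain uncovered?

Union of Comet, Delta, Harbor, Juno = {X0, X1, X2, X3, X4, X7}.
Not covered: X5, X6 — 2 nutrients.

2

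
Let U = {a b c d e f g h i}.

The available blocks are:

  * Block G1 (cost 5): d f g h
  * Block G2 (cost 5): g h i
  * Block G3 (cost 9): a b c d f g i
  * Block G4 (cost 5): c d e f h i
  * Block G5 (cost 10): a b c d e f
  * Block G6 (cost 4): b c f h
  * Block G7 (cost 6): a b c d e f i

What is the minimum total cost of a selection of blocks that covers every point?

G1, G7 together cover every point (G1 ∪ G7 = {a, b, c, d, e, f, g, h, i}); total cost 5 + 6 = 11.
The greedy pick G4, G3 costs 14; no covering selection beats 11.

11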